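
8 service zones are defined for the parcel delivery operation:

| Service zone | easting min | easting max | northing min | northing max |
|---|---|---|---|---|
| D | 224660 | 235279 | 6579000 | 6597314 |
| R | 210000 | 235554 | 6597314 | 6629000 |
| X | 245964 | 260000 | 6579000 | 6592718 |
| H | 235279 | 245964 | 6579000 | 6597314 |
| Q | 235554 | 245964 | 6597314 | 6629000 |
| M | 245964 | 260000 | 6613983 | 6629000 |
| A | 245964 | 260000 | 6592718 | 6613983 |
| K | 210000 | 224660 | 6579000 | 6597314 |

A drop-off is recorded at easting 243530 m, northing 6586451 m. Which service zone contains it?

H

The point has easting = 243530 and northing = 6586451.
Only H satisfies 235279 ≤ easting ≤ 245964 and 6579000 ≤ northing ≤ 6597314.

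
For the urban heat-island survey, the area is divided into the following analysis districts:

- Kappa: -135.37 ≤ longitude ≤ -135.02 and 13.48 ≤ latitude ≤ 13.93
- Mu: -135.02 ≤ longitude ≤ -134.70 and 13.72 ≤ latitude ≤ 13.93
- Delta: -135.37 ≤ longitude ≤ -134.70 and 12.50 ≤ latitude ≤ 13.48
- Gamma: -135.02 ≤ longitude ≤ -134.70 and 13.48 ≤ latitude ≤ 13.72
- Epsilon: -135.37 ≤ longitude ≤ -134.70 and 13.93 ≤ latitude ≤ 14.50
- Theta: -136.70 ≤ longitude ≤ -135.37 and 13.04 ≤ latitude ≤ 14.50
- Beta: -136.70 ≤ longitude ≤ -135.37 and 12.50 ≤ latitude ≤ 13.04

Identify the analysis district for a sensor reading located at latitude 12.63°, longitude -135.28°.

The point has longitude = -135.28 and latitude = 12.63.
Only Delta satisfies -135.37 ≤ longitude ≤ -134.70 and 12.50 ≤ latitude ≤ 13.48.

Delta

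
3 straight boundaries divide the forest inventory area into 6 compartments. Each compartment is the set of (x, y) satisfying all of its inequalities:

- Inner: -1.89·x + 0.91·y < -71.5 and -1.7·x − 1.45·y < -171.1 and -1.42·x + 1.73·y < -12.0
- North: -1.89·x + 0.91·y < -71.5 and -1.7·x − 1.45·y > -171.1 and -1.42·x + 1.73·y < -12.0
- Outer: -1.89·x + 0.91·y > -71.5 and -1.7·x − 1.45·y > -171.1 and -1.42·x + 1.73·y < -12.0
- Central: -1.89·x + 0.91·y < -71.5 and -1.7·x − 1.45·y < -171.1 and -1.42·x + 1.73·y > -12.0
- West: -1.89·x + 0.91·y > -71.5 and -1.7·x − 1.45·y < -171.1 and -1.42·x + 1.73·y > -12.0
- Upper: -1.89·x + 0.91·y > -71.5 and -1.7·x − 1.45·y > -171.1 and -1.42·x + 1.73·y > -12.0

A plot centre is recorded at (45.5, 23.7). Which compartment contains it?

Outer

-1.89·45.5 + 0.91·23.7 = -64.428, which is > -71.5
-1.7·45.5 − 1.45·23.7 = -111.715, which is > -171.1
-1.42·45.5 + 1.73·23.7 = -23.609, which is < -12.0
This sign pattern matches Outer.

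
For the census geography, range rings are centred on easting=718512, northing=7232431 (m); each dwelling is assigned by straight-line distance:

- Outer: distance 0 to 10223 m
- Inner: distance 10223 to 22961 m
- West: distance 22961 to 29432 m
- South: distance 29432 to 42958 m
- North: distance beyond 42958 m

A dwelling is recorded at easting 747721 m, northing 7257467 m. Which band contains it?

South

Distance = √((747721−718512)² + (7257467−7232431)²) = √(853165681.000 + 626801296.000) = 38470.339 m.
29432 ≤ 38470.339 < 42958 → South.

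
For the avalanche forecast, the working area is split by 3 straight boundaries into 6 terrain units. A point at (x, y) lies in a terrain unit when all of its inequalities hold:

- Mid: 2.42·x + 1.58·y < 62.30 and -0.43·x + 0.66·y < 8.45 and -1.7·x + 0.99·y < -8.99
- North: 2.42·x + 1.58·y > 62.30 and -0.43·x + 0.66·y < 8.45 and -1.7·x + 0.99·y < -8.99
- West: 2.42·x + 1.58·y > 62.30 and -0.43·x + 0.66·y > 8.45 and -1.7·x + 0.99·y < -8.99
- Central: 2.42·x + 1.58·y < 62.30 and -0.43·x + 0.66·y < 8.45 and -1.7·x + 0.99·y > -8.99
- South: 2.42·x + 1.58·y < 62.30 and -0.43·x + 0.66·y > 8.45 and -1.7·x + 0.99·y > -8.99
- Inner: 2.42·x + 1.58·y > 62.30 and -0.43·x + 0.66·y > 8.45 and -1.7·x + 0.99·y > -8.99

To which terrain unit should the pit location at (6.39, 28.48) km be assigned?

2.42·6.39 + 1.58·28.48 = 60.462, which is < 62.30
-0.43·6.39 + 0.66·28.48 = 16.049, which is > 8.45
-1.7·6.39 + 0.99·28.48 = 17.332, which is > -8.99
This sign pattern matches South.

South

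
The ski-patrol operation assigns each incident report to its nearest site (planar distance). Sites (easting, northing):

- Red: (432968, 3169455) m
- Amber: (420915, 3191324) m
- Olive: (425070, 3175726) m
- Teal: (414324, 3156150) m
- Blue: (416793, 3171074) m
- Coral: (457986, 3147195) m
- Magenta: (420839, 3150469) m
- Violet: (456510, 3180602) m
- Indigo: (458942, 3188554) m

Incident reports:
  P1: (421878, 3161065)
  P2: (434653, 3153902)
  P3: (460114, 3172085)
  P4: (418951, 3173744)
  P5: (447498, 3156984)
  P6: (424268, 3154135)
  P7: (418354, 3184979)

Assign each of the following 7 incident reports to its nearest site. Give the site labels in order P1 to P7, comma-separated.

P1 → Teal (d²=81220141.00)
P2 → Magenta (d²=202612085.00)
P3 → Violet (d²=85528105.00)
P4 → Blue (d²=11785864.00)
P5 → Coral (d²=205822665.00)
P6 → Magenta (d²=25197597.00)
P7 → Amber (d²=46817746.00)

Teal, Magenta, Violet, Blue, Coral, Magenta, Amber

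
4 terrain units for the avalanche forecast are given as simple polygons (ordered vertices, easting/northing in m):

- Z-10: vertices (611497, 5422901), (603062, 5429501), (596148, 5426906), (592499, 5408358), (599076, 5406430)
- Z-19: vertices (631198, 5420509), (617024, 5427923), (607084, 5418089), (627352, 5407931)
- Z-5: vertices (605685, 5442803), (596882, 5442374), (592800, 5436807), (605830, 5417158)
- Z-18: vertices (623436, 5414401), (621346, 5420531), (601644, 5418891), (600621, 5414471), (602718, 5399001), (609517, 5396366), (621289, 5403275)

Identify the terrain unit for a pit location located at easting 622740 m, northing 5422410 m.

Z-19

Cast a ray rightward from (622740, 5422410). For each polygon, the edges (by vertex number in listed order) whose endpoints lie on opposite sides of northing = 5422410, where each meets that height, and whether that is right or left of the point:
Z-10: 3–4 at easting≈595263.5 (left), 5–1 at easting≈611126.7 (left) → 0 crossings.
Z-19: 1–2 at easting≈627563.7 (right), 2–3 at easting≈611451.6 (left) → 1 crossing.
Z-5: 3–4 at easting≈602347.2 (left), 4–1 at easting≈605800.3 (left) → 0 crossings.
Z-18: no edge straddles that height → 0 crossings.
Only Z-19 has an odd count, so the point is inside Z-19.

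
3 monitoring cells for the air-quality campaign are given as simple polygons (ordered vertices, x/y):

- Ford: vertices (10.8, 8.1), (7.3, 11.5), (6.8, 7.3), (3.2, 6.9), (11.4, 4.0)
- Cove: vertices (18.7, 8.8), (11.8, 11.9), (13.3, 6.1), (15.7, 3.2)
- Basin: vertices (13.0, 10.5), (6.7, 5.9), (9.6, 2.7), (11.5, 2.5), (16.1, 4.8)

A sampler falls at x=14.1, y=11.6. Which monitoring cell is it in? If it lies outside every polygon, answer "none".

none

Cast a ray rightward from (14.1, 11.6). For each polygon, the edges (by vertex number in listed order) whose endpoints lie on opposite sides of y = 11.6, where each meets that height, and whether that is right or left of the point:
Ford: no edge straddles that height → 0 crossings.
Cove: 1–2 at x≈12.47 (left), 2–3 at x≈11.88 (left) → 0 crossings.
Basin: no edge straddles that height → 0 crossings.
All counts are even, so the point lies outside every listed polygon.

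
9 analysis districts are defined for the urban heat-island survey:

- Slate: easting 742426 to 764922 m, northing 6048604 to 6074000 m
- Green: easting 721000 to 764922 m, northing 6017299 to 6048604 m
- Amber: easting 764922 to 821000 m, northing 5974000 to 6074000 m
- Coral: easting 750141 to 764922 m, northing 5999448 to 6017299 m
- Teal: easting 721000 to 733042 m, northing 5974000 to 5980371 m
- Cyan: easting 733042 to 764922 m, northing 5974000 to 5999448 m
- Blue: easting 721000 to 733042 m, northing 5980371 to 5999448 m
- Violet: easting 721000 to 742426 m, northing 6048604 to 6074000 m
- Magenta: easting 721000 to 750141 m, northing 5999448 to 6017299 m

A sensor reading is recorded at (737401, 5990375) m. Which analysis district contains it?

The point has easting = 737401 and northing = 5990375.
Only Cyan satisfies 733042 ≤ easting ≤ 764922 and 5974000 ≤ northing ≤ 5999448.

Cyan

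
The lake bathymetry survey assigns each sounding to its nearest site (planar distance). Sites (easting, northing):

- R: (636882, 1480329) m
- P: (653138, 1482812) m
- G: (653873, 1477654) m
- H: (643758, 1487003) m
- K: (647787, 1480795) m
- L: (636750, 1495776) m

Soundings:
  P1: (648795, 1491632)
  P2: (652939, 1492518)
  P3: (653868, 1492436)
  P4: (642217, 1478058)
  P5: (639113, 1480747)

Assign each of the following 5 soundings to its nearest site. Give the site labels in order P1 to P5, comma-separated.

H, P, P, R, R

P1 → H (d²=46799010.00)
P2 → P (d²=94246037.00)
P3 → P (d²=93154276.00)
P4 → R (d²=33619666.00)
P5 → R (d²=5152085.00)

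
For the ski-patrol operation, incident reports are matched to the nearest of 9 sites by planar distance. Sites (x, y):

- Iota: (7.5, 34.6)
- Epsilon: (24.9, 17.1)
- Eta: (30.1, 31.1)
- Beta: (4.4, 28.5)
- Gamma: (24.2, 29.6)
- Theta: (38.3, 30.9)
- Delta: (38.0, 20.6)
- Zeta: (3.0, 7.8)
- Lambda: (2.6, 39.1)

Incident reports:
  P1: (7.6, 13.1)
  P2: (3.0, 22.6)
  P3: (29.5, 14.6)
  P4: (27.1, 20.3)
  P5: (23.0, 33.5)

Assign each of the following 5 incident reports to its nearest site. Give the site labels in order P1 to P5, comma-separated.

Zeta, Beta, Epsilon, Epsilon, Gamma

P1 → Zeta (d²=49.25)
P2 → Beta (d²=36.77)
P3 → Epsilon (d²=27.41)
P4 → Epsilon (d²=15.08)
P5 → Gamma (d²=16.65)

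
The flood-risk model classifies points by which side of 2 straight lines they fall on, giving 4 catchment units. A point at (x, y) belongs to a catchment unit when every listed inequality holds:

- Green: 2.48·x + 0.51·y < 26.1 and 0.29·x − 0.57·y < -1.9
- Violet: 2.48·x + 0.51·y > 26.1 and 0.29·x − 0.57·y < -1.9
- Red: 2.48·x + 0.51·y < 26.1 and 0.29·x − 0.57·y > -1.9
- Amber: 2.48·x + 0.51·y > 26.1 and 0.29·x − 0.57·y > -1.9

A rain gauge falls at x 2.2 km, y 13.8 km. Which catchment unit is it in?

Green

2.48·2.2 + 0.51·13.8 = 12.494, which is < 26.1
0.29·2.2 − 0.57·13.8 = -7.228, which is < -1.9
This sign pattern matches Green.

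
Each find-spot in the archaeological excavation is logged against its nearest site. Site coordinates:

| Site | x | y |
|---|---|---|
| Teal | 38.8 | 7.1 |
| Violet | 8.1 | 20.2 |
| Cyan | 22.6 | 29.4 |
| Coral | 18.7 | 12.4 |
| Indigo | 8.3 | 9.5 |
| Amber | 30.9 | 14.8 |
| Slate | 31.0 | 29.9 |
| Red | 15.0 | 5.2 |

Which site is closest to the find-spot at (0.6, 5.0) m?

Indigo

Squared distances to each site:
Teal: 1463.650; Violet: 287.290; Cyan: 1079.360; Coral: 382.370; Indigo: 79.540; Amber: 1014.130; Slate: 1544.170; Red: 207.400.
Minimum at Indigo.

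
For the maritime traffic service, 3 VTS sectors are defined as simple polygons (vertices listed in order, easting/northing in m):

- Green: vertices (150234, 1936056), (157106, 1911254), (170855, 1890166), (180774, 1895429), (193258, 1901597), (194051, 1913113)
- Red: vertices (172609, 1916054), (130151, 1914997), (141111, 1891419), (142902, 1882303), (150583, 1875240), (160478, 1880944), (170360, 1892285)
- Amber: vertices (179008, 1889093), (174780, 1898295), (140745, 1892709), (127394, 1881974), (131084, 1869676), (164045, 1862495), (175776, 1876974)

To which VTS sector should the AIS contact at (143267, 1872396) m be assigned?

Cast a ray rightward from (143267, 1872396). For each polygon, the edges (by vertex number in listed order) whose endpoints lie on opposite sides of northing = 1872396, where each meets that height, and whether that is right or left of the point:
Green: no edge straddles that height → 0 crossings.
Red: no edge straddles that height → 0 crossings.
Amber: 4–5 at easting≈130267.9 (left), 6–7 at easting≈172066.9 (right) → 1 crossing.
Only Amber has an odd count, so the point is inside Amber.

Amber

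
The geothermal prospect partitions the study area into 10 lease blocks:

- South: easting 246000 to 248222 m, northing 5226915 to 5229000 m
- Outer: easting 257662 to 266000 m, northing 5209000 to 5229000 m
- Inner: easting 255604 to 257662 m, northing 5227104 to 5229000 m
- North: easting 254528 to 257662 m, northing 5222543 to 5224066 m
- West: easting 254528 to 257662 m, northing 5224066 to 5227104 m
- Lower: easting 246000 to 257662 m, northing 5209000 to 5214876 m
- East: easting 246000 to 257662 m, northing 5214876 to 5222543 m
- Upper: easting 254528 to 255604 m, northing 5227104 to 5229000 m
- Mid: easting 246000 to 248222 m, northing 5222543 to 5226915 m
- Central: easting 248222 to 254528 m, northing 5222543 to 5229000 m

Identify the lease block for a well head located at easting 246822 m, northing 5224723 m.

Mid

The point has easting = 246822 and northing = 5224723.
Only Mid satisfies 246000 ≤ easting ≤ 248222 and 5222543 ≤ northing ≤ 5226915.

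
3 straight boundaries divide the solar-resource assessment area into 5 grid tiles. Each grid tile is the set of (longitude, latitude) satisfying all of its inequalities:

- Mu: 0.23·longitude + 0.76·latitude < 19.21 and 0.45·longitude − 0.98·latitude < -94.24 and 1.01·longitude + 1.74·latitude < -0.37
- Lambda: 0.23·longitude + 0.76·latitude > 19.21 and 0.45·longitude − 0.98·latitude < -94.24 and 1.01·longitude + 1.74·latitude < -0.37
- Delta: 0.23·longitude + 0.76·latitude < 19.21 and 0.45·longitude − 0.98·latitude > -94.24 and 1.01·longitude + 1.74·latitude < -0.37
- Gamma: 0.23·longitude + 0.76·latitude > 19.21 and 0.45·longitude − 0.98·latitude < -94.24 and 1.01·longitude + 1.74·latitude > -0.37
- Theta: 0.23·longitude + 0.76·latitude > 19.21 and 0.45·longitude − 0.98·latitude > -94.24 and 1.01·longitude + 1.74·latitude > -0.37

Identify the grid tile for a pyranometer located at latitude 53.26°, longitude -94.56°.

0.23·-94.56 + 0.76·53.26 = 18.729, which is < 19.21
0.45·-94.56 − 0.98·53.26 = -94.747, which is < -94.24
1.01·-94.56 + 1.74·53.26 = -2.833, which is < -0.37
This sign pattern matches Mu.

Mu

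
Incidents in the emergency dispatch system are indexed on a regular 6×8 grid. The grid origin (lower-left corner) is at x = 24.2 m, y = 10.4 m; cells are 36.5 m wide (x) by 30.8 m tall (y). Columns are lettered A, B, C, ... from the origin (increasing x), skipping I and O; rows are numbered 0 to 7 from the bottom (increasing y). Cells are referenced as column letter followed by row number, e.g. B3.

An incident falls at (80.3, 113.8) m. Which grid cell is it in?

Column index: ⌊(80.3 − 24.2) / 36.5⌋ = ⌊1.537⌋ = 1 → column B
Row offset from origin: ⌊(113.8 − 10.4) / 30.8⌋ = ⌊3.357⌋ = 3 → row 3

B3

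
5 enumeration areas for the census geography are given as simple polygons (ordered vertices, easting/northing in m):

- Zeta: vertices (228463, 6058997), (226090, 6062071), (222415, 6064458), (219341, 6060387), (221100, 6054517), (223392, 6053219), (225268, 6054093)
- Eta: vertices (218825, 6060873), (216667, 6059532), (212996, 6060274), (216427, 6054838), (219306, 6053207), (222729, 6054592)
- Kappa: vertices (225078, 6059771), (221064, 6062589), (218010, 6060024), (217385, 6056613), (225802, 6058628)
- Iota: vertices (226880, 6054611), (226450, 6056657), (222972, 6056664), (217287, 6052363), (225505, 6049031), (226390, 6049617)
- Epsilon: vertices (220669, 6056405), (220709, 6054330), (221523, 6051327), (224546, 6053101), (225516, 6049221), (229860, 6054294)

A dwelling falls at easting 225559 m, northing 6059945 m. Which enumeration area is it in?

Cast a ray rightward from (225559, 6059945). For each polygon, the edges (by vertex number in listed order) whose endpoints lie on opposite sides of northing = 6059945, where each meets that height, and whether that is right or left of the point:
Zeta: 1–2 at easting≈227731.2 (right), 4–5 at easting≈219473.4 (left) → 1 crossing.
Eta: 1–2 at easting≈217331.6 (left), 2–3 at easting≈214623.7 (left), 3–4 at easting≈213203.7 (left), 6–1 at easting≈219401.8 (left) → 0 crossings.
Kappa: 1–2 at easting≈224830.2 (left), 3–4 at easting≈217995.5 (left) → 0 crossings.
Iota: no edge straddles that height → 0 crossings.
Epsilon: no edge straddles that height → 0 crossings.
Only Zeta has an odd count, so the point is inside Zeta.

Zeta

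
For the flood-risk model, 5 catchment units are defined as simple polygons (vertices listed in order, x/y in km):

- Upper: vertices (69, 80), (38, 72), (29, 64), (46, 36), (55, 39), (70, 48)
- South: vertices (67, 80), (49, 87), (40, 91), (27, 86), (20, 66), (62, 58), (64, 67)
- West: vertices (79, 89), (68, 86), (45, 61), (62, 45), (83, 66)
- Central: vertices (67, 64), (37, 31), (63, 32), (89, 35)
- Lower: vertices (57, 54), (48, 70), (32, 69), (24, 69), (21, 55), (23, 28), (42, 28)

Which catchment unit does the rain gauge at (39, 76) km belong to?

South

Cast a ray rightward from (39, 76). For each polygon, the edges (by vertex number in listed order) whose endpoints lie on opposite sides of y = 76, where each meets that height, and whether that is right or left of the point:
Upper: 1–2 at x≈53.5 (right), 6–1 at x≈69.1 (right) → 2 crossings.
South: 4–5 at x≈23.5 (left), 7–1 at x≈66.1 (right) → 1 crossing.
West: 2–3 at x≈58.8 (right), 5–1 at x≈81.3 (right) → 2 crossings.
Central: no edge straddles that height → 0 crossings.
Lower: no edge straddles that height → 0 crossings.
Only South has an odd count, so the point is inside South.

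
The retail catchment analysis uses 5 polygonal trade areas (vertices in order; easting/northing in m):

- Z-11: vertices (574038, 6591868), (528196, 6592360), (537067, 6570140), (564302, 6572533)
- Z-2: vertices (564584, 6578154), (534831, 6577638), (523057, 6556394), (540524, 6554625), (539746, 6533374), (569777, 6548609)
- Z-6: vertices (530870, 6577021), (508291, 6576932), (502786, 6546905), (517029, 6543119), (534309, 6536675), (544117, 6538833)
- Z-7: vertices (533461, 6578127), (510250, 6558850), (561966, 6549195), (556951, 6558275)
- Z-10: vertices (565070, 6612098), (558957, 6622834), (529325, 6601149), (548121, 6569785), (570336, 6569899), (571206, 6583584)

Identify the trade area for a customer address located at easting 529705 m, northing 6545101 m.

Cast a ray rightward from (529705, 6545101). For each polygon, the edges (by vertex number in listed order) whose endpoints lie on opposite sides of northing = 6545101, where each meets that height, and whether that is right or left of the point:
Z-11: no edge straddles that height → 0 crossings.
Z-2: 4–5 at easting≈540175.3 (right), 5–6 at easting≈562862.1 (right) → 2 crossings.
Z-6: 3–4 at easting≈509572.7 (left), 6–1 at easting≈541942.7 (right) → 1 crossing.
Z-7: no edge straddles that height → 0 crossings.
Z-10: no edge straddles that height → 0 crossings.
Only Z-6 has an odd count, so the point is inside Z-6.

Z-6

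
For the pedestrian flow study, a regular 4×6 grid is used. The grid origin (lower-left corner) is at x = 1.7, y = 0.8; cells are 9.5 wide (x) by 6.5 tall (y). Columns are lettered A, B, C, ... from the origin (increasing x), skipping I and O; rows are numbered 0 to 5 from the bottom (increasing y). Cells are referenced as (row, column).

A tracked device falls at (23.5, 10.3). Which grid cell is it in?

Column index: ⌊(23.5 − 1.7) / 9.5⌋ = ⌊2.295⌋ = 2 → column C
Row offset from origin: ⌊(10.3 − 0.8) / 6.5⌋ = ⌊1.462⌋ = 1 → row 1

(1, C)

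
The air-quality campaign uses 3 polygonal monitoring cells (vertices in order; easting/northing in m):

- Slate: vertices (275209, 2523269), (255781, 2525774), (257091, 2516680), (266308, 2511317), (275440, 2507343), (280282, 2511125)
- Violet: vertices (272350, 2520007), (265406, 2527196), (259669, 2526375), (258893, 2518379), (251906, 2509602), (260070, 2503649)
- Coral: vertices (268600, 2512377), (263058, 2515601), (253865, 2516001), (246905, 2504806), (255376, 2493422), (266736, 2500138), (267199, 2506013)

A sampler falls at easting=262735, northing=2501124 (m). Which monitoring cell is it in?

Coral

Cast a ray rightward from (262735, 2501124). For each polygon, the edges (by vertex number in listed order) whose endpoints lie on opposite sides of northing = 2501124, where each meets that height, and whether that is right or left of the point:
Slate: no edge straddles that height → 0 crossings.
Violet: no edge straddles that height → 0 crossings.
Coral: 4–5 at easting≈249644.8 (left), 6–7 at easting≈266813.7 (right) → 1 crossing.
Only Coral has an odd count, so the point is inside Coral.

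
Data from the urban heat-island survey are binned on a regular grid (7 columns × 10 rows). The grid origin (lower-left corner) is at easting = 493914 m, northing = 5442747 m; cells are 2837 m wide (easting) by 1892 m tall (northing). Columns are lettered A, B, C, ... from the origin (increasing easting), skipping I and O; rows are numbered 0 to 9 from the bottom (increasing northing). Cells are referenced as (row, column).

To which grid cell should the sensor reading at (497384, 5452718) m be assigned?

Column index: ⌊(497384 − 493914) / 2837⌋ = ⌊1.223⌋ = 1 → column B
Row offset from origin: ⌊(5452718 − 5442747) / 1892⌋ = ⌊5.270⌋ = 5 → row 5

(5, B)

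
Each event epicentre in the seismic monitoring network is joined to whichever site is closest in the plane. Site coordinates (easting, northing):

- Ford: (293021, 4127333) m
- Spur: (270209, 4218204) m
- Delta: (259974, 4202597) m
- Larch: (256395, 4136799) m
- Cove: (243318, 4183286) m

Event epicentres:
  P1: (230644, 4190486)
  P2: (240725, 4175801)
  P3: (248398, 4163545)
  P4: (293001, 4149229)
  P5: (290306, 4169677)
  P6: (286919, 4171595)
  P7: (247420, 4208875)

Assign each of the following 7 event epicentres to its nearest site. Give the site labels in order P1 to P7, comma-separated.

P1 → Cove (d²=212470276.00)
P2 → Cove (d²=62748874.00)
P3 → Cove (d²=415513481.00)
P4 → Ford (d²=479435216.00)
P5 → Ford (d²=1800385561.00)
P6 → Delta (d²=1687157029.00)
P7 → Delta (d²=197016200.00)

Cove, Cove, Cove, Ford, Ford, Delta, Delta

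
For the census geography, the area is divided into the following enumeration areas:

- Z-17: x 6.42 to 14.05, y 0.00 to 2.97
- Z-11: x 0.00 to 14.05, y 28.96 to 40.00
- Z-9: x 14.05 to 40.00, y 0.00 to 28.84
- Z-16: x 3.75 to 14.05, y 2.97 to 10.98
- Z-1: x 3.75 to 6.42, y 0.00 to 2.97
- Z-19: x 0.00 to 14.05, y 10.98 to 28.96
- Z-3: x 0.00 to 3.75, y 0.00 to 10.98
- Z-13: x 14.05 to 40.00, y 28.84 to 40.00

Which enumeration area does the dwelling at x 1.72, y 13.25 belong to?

Z-19

The point has x = 1.72 and y = 13.25.
Only Z-19 satisfies 0.00 ≤ x ≤ 14.05 and 10.98 ≤ y ≤ 28.96.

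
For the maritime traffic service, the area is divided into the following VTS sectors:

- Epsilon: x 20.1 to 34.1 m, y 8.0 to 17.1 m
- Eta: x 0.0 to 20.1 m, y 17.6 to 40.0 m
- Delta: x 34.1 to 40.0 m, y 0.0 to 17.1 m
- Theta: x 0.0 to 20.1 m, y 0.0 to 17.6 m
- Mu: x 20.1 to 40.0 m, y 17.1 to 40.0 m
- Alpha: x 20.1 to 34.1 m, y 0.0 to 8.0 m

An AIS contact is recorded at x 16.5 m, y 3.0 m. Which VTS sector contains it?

Theta

The point has x = 16.5 and y = 3.0.
Only Theta satisfies 0.0 ≤ x ≤ 20.1 and 0.0 ≤ y ≤ 17.6.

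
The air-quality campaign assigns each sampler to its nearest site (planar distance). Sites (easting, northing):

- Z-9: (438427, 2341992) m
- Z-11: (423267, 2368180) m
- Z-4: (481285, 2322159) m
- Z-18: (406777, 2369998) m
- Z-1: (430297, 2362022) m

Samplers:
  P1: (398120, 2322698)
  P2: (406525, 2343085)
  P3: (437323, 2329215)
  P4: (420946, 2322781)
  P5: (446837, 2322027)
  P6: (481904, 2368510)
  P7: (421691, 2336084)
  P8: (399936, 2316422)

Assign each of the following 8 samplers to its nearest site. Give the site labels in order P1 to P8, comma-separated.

P1 → Z-9 (d²=1996912685.00)
P2 → Z-18 (d²=724373073.00)
P3 → Z-9 (d²=164470545.00)
P4 → Z-9 (d²=674647882.00)
P5 → Z-9 (d²=469329325.00)
P6 → Z-4 (d²=2148798362.00)
P7 → Z-9 (d²=314998160.00)
P8 → Z-9 (d²=2135381981.00)

Z-9, Z-18, Z-9, Z-9, Z-9, Z-4, Z-9, Z-9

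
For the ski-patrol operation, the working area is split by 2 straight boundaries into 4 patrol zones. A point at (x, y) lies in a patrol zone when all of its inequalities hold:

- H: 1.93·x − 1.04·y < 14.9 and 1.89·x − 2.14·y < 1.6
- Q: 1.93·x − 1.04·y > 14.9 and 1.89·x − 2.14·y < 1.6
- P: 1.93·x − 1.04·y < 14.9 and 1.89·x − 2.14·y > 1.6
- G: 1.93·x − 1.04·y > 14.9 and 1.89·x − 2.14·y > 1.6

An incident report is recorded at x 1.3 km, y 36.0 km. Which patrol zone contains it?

1.93·1.3 − 1.04·36.0 = -34.931, which is < 14.9
1.89·1.3 − 2.14·36.0 = -74.583, which is < 1.6
This sign pattern matches H.

H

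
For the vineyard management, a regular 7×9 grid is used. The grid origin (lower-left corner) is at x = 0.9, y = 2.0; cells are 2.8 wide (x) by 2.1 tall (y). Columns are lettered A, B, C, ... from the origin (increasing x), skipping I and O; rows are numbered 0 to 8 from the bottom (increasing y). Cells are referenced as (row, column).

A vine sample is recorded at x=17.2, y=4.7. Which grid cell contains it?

(1, F)

Column index: ⌊(17.2 − 0.9) / 2.8⌋ = ⌊5.821⌋ = 5 → column F
Row offset from origin: ⌊(4.7 − 2.0) / 2.1⌋ = ⌊1.286⌋ = 1 → row 1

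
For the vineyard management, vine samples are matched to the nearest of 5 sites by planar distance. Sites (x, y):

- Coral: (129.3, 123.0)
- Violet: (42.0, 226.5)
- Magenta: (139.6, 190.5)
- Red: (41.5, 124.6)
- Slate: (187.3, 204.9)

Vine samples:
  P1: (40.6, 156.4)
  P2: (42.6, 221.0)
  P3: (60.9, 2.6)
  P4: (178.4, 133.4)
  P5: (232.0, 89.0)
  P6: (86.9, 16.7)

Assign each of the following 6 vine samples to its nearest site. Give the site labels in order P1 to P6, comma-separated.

P1 → Red (d²=1012.05)
P2 → Violet (d²=30.61)
P3 → Red (d²=15260.36)
P4 → Coral (d²=2518.97)
P5 → Coral (d²=11703.29)
P6 → Coral (d²=13097.45)

Red, Violet, Red, Coral, Coral, Coral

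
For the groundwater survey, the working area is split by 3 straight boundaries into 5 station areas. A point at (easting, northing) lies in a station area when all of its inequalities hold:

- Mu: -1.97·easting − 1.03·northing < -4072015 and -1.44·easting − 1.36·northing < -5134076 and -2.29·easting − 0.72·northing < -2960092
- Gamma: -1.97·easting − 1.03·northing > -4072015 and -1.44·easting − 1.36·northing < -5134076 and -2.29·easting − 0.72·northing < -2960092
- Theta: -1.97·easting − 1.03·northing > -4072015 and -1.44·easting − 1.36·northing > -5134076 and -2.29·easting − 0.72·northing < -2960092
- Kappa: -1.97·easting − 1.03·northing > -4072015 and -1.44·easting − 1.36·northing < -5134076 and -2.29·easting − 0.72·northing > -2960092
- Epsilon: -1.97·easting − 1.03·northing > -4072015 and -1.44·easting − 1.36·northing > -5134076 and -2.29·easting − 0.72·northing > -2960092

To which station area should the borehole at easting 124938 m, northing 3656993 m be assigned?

Kappa

-1.97·124938 − 1.03·3656993 = -4012830.650, which is > -4072015
-1.44·124938 − 1.36·3656993 = -5153421.200, which is < -5134076
-2.29·124938 − 0.72·3656993 = -2919142.980, which is > -2960092
This sign pattern matches Kappa.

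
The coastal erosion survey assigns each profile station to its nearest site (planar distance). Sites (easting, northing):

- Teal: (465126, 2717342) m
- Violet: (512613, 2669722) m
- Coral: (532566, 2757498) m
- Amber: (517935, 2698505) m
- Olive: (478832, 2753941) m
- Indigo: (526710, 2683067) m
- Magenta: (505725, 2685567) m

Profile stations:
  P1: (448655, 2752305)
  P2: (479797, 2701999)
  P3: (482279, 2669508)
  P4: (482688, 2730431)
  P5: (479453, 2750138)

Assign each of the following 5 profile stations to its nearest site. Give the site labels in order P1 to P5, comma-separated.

Olive, Teal, Magenta, Teal, Olive

P1 → Olive (d²=913327825.00)
P2 → Teal (d²=450645890.00)
P3 → Magenta (d²=807606397.00)
P4 → Teal (d²=479745765.00)
P5 → Olive (d²=14848450.00)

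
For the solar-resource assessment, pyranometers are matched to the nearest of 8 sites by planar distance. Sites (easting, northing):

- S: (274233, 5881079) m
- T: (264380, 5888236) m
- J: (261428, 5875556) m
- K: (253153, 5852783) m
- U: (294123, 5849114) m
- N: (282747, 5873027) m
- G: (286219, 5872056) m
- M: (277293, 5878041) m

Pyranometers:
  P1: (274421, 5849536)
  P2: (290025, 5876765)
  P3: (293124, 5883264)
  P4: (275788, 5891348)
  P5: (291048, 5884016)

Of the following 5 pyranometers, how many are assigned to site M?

P1 → U
P2 → G
P3 → G
P4 → S
P5 → G
0 of the 5 go to M.

0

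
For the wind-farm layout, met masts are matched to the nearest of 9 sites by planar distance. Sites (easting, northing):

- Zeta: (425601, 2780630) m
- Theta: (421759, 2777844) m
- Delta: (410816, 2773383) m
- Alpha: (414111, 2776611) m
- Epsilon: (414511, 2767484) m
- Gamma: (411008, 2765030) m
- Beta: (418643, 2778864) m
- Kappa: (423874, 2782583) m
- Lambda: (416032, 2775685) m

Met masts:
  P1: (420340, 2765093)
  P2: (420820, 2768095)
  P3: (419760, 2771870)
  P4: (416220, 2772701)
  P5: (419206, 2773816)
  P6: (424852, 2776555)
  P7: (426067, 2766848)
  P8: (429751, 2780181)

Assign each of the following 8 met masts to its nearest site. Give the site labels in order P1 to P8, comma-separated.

Epsilon, Epsilon, Lambda, Lambda, Lambda, Theta, Epsilon, Zeta

P1 → Epsilon (d²=39694122.00)
P2 → Epsilon (d²=40176802.00)
P3 → Lambda (d²=28452209.00)
P4 → Lambda (d²=8939600.00)
P5 → Lambda (d²=13567437.00)
P6 → Theta (d²=11228170.00)
P7 → Epsilon (d²=133945632.00)
P8 → Zeta (d²=17424101.00)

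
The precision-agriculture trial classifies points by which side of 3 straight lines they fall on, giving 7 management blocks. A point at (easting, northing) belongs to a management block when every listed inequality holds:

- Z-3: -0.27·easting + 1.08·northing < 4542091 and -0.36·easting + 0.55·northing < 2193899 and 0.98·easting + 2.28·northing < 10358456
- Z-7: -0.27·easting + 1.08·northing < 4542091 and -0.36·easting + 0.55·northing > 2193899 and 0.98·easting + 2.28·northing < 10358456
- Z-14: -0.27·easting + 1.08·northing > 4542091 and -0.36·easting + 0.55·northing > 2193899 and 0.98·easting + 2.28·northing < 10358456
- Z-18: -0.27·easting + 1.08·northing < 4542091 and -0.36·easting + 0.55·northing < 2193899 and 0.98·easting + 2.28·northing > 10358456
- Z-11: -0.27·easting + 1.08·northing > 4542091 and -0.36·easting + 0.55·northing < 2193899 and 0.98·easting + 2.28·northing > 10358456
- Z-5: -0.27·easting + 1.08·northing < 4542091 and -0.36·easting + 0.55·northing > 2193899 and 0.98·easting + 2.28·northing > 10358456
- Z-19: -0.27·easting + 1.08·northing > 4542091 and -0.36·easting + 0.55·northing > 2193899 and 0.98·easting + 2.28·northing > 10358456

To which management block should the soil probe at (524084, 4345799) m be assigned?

Z-19

-0.27·524084 + 1.08·4345799 = 4551960.240, which is > 4542091
-0.36·524084 + 0.55·4345799 = 2201519.210, which is > 2193899
0.98·524084 + 2.28·4345799 = 10422024.040, which is > 10358456
This sign pattern matches Z-19.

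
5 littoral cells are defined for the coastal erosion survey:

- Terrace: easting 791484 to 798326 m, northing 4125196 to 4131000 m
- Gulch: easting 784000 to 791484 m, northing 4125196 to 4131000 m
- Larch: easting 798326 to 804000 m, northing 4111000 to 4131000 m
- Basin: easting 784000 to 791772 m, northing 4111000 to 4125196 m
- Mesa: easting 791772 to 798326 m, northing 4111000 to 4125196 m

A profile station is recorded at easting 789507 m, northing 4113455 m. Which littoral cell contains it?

The point has easting = 789507 and northing = 4113455.
Only Basin satisfies 784000 ≤ easting ≤ 791772 and 4111000 ≤ northing ≤ 4125196.

Basin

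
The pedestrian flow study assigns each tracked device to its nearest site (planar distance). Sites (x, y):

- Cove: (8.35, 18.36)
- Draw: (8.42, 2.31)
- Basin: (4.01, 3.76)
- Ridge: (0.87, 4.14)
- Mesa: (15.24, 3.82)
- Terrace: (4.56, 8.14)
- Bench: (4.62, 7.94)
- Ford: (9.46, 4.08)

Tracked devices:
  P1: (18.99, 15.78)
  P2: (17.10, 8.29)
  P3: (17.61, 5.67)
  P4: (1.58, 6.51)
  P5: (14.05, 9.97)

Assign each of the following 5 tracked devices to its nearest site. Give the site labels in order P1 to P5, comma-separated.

Cove, Mesa, Mesa, Ridge, Mesa

P1 → Cove (d²=119.87)
P2 → Mesa (d²=23.44)
P3 → Mesa (d²=9.04)
P4 → Ridge (d²=6.12)
P5 → Mesa (d²=39.24)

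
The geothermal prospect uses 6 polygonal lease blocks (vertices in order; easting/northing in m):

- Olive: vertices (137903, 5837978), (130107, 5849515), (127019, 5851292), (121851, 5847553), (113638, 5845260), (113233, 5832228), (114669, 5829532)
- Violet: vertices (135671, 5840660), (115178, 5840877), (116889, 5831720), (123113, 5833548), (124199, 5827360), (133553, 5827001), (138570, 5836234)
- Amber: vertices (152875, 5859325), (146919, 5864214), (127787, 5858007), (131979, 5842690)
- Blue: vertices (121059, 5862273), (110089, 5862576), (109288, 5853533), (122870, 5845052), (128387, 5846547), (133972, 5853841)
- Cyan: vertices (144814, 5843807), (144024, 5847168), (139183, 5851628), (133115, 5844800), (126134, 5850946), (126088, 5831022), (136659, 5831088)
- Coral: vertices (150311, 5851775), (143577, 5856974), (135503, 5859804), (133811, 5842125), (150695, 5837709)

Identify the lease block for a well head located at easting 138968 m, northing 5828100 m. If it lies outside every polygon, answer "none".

none

Cast a ray rightward from (138968, 5828100). For each polygon, the edges (by vertex number in listed order) whose endpoints lie on opposite sides of northing = 5828100, where each meets that height, and whether that is right or left of the point:
Olive: no edge straddles that height → 0 crossings.
Violet: 4–5 at easting≈124069.1 (left), 6–7 at easting≈134150.2 (left) → 0 crossings.
Amber: no edge straddles that height → 0 crossings.
Blue: no edge straddles that height → 0 crossings.
Cyan: no edge straddles that height → 0 crossings.
Coral: no edge straddles that height → 0 crossings.
All counts are even, so the point lies outside every listed polygon.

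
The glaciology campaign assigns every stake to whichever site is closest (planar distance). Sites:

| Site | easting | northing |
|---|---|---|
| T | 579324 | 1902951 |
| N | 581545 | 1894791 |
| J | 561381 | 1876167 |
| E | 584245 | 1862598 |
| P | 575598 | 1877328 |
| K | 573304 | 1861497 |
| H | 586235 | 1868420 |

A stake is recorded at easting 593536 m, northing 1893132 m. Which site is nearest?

N

Squared distances to each site:
T: 298393705.000; N: 146536362.000; J: 1321755250.000; E: 1018647837.000; P: 571538260.000; K: 1410107049.000; H: 663987545.000.
Minimum at N.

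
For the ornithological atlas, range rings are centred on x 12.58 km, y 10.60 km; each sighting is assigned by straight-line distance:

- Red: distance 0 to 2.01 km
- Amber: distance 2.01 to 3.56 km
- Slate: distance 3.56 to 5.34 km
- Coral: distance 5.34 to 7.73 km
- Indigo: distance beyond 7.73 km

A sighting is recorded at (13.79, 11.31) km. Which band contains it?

Red

Distance = √((13.79−12.58)² + (11.31−10.60)²) = √(1.464 + 0.504) = 1.403 km.
0 ≤ 1.403 < 2.01 → Red.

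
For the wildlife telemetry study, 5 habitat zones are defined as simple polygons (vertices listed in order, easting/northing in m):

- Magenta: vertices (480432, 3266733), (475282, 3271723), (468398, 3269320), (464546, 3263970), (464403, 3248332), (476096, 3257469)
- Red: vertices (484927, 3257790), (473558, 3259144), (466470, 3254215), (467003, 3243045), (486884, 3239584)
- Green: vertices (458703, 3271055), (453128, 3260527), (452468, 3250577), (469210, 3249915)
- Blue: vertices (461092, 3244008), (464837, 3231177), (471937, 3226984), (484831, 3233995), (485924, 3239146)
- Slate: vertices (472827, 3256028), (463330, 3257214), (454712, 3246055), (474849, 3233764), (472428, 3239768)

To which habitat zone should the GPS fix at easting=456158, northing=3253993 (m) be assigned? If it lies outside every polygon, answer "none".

Green

Cast a ray rightward from (456158, 3253993). For each polygon, the edges (by vertex number in listed order) whose endpoints lie on opposite sides of northing = 3253993, where each meets that height, and whether that is right or left of the point:
Magenta: 4–5 at easting≈464454.8 (right), 5–6 at easting≈471647.6 (right) → 2 crossings.
Red: 3–4 at easting≈466480.6 (right), 5–1 at easting≈485335.1 (right) → 2 crossings.
Green: 2–3 at easting≈452694.6 (left), 4–1 at easting≈467183.2 (right) → 1 crossing.
Blue: no edge straddles that height → 0 crossings.
Slate: 2–3 at easting≈460842.4 (right), 5–1 at easting≈472777.1 (right) → 2 crossings.
Only Green has an odd count, so the point is inside Green.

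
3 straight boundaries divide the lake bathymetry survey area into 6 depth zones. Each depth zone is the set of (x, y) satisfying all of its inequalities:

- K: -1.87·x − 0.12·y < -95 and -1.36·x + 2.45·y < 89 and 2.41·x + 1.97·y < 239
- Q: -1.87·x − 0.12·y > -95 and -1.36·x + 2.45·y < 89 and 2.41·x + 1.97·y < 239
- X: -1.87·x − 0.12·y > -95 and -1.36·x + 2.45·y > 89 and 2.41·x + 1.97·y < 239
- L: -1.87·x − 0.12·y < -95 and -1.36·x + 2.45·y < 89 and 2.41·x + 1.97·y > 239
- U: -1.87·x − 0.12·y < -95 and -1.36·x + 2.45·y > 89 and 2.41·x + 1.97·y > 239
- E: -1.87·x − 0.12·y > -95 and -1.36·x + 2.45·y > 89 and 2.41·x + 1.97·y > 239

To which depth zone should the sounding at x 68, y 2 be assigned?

K

-1.87·68 − 0.12·2 = -127.400, which is < -95
-1.36·68 + 2.45·2 = -87.580, which is < 89
2.41·68 + 1.97·2 = 167.820, which is < 239
This sign pattern matches K.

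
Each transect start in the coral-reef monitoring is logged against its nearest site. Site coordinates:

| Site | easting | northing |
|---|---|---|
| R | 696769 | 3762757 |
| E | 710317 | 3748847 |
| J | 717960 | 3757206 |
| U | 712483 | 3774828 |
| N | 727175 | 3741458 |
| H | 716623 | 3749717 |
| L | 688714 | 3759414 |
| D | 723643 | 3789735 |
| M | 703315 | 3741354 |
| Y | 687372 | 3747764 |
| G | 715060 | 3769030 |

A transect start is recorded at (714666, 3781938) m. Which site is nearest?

Squared distances to each site:
R: 688213370.000; E: 1113928082.000; J: 622522260.000; U: 55317589.000; N: 1795105481.000; H: 1042022690.000; L: 1180836880.000; D: 141379738.000; M: 1775906257.000; Y: 1912824712.000; G: 166771700.000.
Minimum at U.

U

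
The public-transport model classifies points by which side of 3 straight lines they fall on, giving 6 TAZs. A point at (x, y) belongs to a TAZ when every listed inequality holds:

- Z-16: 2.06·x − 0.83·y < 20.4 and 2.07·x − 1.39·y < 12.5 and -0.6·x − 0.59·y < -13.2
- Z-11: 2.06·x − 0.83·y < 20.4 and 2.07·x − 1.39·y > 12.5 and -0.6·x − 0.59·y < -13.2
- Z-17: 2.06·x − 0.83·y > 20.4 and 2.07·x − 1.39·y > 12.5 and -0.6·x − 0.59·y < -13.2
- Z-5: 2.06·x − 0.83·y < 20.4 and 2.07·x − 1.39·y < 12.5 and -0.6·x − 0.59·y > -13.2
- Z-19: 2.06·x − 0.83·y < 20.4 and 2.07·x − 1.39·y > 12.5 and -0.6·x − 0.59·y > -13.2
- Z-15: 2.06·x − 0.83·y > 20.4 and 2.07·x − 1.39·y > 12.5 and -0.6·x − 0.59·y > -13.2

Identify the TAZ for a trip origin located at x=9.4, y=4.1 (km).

Z-19

2.06·9.4 − 0.83·4.1 = 15.961, which is < 20.4
2.07·9.4 − 1.39·4.1 = 13.759, which is > 12.5
-0.6·9.4 − 0.59·4.1 = -8.059, which is > -13.2
This sign pattern matches Z-19.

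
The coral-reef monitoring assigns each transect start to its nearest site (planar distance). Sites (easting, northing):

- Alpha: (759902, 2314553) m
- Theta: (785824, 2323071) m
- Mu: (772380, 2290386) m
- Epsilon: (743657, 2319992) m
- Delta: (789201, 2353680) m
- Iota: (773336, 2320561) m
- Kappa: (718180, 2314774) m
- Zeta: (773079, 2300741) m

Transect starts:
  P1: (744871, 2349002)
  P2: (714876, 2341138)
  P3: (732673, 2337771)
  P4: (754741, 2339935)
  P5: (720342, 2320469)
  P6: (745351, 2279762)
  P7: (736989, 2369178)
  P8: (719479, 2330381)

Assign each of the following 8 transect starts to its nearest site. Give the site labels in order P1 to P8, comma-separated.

Epsilon, Kappa, Epsilon, Epsilon, Kappa, Mu, Epsilon, Kappa

P1 → Epsilon (d²=843053896.00)
P2 → Kappa (d²=705976912.00)
P3 → Epsilon (d²=436741097.00)
P4 → Epsilon (d²=520578305.00)
P5 → Kappa (d²=37107269.00)
P6 → Mu (d²=843436217.00)
P7 → Epsilon (d²=2463724820.00)
P8 → Kappa (d²=245265850.00)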